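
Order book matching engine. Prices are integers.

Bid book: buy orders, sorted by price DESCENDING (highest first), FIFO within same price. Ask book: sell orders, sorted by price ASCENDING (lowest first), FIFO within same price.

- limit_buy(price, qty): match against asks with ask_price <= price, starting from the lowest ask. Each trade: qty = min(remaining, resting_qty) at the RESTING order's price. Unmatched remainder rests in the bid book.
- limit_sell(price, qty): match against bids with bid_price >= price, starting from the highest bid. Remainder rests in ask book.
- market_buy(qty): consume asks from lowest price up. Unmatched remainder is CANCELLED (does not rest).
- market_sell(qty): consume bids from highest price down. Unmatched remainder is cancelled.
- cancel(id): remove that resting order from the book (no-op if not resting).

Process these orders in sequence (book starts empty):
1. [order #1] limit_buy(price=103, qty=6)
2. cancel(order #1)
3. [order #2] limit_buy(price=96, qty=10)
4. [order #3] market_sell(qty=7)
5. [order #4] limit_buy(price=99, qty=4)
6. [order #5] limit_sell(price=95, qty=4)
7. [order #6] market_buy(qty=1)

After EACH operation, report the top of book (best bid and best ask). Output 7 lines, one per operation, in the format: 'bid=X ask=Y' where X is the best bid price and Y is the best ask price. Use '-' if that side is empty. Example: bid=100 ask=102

Answer: bid=103 ask=-
bid=- ask=-
bid=96 ask=-
bid=96 ask=-
bid=99 ask=-
bid=96 ask=-
bid=96 ask=-

Derivation:
After op 1 [order #1] limit_buy(price=103, qty=6): fills=none; bids=[#1:6@103] asks=[-]
After op 2 cancel(order #1): fills=none; bids=[-] asks=[-]
After op 3 [order #2] limit_buy(price=96, qty=10): fills=none; bids=[#2:10@96] asks=[-]
After op 4 [order #3] market_sell(qty=7): fills=#2x#3:7@96; bids=[#2:3@96] asks=[-]
After op 5 [order #4] limit_buy(price=99, qty=4): fills=none; bids=[#4:4@99 #2:3@96] asks=[-]
After op 6 [order #5] limit_sell(price=95, qty=4): fills=#4x#5:4@99; bids=[#2:3@96] asks=[-]
After op 7 [order #6] market_buy(qty=1): fills=none; bids=[#2:3@96] asks=[-]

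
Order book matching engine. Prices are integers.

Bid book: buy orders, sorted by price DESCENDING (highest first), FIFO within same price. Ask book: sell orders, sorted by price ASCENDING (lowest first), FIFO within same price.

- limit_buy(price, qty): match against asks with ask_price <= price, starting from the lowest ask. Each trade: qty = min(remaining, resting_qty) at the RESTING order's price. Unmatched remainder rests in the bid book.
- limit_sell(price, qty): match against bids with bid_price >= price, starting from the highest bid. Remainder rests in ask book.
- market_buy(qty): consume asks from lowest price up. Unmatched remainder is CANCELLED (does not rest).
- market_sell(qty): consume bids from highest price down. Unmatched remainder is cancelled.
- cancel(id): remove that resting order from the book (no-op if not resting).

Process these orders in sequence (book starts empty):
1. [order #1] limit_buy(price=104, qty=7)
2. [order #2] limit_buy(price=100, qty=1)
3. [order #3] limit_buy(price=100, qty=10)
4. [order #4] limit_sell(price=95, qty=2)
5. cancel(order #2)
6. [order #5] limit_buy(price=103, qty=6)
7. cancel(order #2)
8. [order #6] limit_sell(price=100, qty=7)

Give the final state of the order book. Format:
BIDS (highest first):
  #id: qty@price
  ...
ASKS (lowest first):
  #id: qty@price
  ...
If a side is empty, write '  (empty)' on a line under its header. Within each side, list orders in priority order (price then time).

Answer: BIDS (highest first):
  #5: 4@103
  #3: 10@100
ASKS (lowest first):
  (empty)

Derivation:
After op 1 [order #1] limit_buy(price=104, qty=7): fills=none; bids=[#1:7@104] asks=[-]
After op 2 [order #2] limit_buy(price=100, qty=1): fills=none; bids=[#1:7@104 #2:1@100] asks=[-]
After op 3 [order #3] limit_buy(price=100, qty=10): fills=none; bids=[#1:7@104 #2:1@100 #3:10@100] asks=[-]
After op 4 [order #4] limit_sell(price=95, qty=2): fills=#1x#4:2@104; bids=[#1:5@104 #2:1@100 #3:10@100] asks=[-]
After op 5 cancel(order #2): fills=none; bids=[#1:5@104 #3:10@100] asks=[-]
After op 6 [order #5] limit_buy(price=103, qty=6): fills=none; bids=[#1:5@104 #5:6@103 #3:10@100] asks=[-]
After op 7 cancel(order #2): fills=none; bids=[#1:5@104 #5:6@103 #3:10@100] asks=[-]
After op 8 [order #6] limit_sell(price=100, qty=7): fills=#1x#6:5@104 #5x#6:2@103; bids=[#5:4@103 #3:10@100] asks=[-]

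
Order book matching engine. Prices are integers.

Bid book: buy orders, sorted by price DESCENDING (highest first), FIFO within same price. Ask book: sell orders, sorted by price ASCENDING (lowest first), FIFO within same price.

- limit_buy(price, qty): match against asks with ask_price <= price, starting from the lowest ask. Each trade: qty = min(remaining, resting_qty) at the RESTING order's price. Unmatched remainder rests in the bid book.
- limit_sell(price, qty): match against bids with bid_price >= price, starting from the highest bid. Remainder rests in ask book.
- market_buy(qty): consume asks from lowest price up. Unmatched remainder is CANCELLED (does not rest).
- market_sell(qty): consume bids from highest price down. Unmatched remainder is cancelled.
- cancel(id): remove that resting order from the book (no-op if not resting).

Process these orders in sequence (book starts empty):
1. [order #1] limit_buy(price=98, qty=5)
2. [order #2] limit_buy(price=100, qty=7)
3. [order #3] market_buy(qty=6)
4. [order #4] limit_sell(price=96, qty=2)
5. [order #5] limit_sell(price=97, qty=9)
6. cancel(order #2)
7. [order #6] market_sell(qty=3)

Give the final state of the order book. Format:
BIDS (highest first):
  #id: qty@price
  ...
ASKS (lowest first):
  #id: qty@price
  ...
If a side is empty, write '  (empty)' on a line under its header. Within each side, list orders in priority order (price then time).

Answer: BIDS (highest first):
  (empty)
ASKS (lowest first):
  (empty)

Derivation:
After op 1 [order #1] limit_buy(price=98, qty=5): fills=none; bids=[#1:5@98] asks=[-]
After op 2 [order #2] limit_buy(price=100, qty=7): fills=none; bids=[#2:7@100 #1:5@98] asks=[-]
After op 3 [order #3] market_buy(qty=6): fills=none; bids=[#2:7@100 #1:5@98] asks=[-]
After op 4 [order #4] limit_sell(price=96, qty=2): fills=#2x#4:2@100; bids=[#2:5@100 #1:5@98] asks=[-]
After op 5 [order #5] limit_sell(price=97, qty=9): fills=#2x#5:5@100 #1x#5:4@98; bids=[#1:1@98] asks=[-]
After op 6 cancel(order #2): fills=none; bids=[#1:1@98] asks=[-]
After op 7 [order #6] market_sell(qty=3): fills=#1x#6:1@98; bids=[-] asks=[-]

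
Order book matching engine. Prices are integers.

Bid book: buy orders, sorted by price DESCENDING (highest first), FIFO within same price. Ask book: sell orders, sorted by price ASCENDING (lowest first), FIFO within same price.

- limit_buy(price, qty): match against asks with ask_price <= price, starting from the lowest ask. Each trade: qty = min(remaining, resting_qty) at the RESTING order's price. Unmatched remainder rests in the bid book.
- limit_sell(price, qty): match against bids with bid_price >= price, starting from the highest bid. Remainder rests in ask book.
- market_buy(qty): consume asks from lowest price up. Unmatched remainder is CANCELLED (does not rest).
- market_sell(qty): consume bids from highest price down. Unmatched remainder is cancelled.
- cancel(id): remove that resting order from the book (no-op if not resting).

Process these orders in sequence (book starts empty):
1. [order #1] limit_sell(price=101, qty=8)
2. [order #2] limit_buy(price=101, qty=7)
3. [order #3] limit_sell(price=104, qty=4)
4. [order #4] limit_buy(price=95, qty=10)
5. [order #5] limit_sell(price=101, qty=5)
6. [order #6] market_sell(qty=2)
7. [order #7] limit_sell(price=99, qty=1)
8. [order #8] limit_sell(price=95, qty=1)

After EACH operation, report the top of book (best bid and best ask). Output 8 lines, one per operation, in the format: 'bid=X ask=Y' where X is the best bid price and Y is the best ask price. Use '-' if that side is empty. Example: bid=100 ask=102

Answer: bid=- ask=101
bid=- ask=101
bid=- ask=101
bid=95 ask=101
bid=95 ask=101
bid=95 ask=101
bid=95 ask=99
bid=95 ask=99

Derivation:
After op 1 [order #1] limit_sell(price=101, qty=8): fills=none; bids=[-] asks=[#1:8@101]
After op 2 [order #2] limit_buy(price=101, qty=7): fills=#2x#1:7@101; bids=[-] asks=[#1:1@101]
After op 3 [order #3] limit_sell(price=104, qty=4): fills=none; bids=[-] asks=[#1:1@101 #3:4@104]
After op 4 [order #4] limit_buy(price=95, qty=10): fills=none; bids=[#4:10@95] asks=[#1:1@101 #3:4@104]
After op 5 [order #5] limit_sell(price=101, qty=5): fills=none; bids=[#4:10@95] asks=[#1:1@101 #5:5@101 #3:4@104]
After op 6 [order #6] market_sell(qty=2): fills=#4x#6:2@95; bids=[#4:8@95] asks=[#1:1@101 #5:5@101 #3:4@104]
After op 7 [order #7] limit_sell(price=99, qty=1): fills=none; bids=[#4:8@95] asks=[#7:1@99 #1:1@101 #5:5@101 #3:4@104]
After op 8 [order #8] limit_sell(price=95, qty=1): fills=#4x#8:1@95; bids=[#4:7@95] asks=[#7:1@99 #1:1@101 #5:5@101 #3:4@104]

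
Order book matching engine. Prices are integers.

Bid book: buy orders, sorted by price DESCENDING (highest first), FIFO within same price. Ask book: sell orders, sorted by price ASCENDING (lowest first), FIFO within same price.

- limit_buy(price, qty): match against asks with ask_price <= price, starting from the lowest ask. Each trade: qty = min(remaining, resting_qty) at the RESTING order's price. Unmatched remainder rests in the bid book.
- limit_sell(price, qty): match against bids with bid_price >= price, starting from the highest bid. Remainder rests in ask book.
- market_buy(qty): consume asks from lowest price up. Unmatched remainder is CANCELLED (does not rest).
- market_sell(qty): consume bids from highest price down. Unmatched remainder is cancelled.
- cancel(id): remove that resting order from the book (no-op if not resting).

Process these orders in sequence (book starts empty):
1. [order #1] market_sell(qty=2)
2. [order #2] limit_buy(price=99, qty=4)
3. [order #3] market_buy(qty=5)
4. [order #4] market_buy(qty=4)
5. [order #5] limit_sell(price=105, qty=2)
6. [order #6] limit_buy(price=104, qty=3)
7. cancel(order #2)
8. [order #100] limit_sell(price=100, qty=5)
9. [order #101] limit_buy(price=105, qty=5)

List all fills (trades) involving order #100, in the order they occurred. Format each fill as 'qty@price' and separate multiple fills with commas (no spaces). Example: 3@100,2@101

Answer: 3@104,2@100

Derivation:
After op 1 [order #1] market_sell(qty=2): fills=none; bids=[-] asks=[-]
After op 2 [order #2] limit_buy(price=99, qty=4): fills=none; bids=[#2:4@99] asks=[-]
After op 3 [order #3] market_buy(qty=5): fills=none; bids=[#2:4@99] asks=[-]
After op 4 [order #4] market_buy(qty=4): fills=none; bids=[#2:4@99] asks=[-]
After op 5 [order #5] limit_sell(price=105, qty=2): fills=none; bids=[#2:4@99] asks=[#5:2@105]
After op 6 [order #6] limit_buy(price=104, qty=3): fills=none; bids=[#6:3@104 #2:4@99] asks=[#5:2@105]
After op 7 cancel(order #2): fills=none; bids=[#6:3@104] asks=[#5:2@105]
After op 8 [order #100] limit_sell(price=100, qty=5): fills=#6x#100:3@104; bids=[-] asks=[#100:2@100 #5:2@105]
After op 9 [order #101] limit_buy(price=105, qty=5): fills=#101x#100:2@100 #101x#5:2@105; bids=[#101:1@105] asks=[-]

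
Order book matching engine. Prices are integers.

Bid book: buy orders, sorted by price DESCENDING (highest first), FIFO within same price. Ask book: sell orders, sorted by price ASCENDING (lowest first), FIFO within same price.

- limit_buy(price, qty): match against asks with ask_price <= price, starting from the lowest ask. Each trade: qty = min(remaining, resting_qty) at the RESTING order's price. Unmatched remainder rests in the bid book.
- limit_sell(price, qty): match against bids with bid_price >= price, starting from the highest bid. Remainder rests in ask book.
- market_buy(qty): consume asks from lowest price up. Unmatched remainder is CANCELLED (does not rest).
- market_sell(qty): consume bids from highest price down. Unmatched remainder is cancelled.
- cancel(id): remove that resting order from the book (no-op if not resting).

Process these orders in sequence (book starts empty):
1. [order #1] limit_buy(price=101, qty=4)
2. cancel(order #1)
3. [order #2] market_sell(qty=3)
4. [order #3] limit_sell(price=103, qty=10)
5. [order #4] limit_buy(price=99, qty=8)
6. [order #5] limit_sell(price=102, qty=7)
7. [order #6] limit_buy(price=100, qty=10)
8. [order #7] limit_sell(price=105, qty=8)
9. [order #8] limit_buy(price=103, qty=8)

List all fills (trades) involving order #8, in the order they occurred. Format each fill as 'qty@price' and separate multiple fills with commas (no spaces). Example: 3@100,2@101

Answer: 7@102,1@103

Derivation:
After op 1 [order #1] limit_buy(price=101, qty=4): fills=none; bids=[#1:4@101] asks=[-]
After op 2 cancel(order #1): fills=none; bids=[-] asks=[-]
After op 3 [order #2] market_sell(qty=3): fills=none; bids=[-] asks=[-]
After op 4 [order #3] limit_sell(price=103, qty=10): fills=none; bids=[-] asks=[#3:10@103]
After op 5 [order #4] limit_buy(price=99, qty=8): fills=none; bids=[#4:8@99] asks=[#3:10@103]
After op 6 [order #5] limit_sell(price=102, qty=7): fills=none; bids=[#4:8@99] asks=[#5:7@102 #3:10@103]
After op 7 [order #6] limit_buy(price=100, qty=10): fills=none; bids=[#6:10@100 #4:8@99] asks=[#5:7@102 #3:10@103]
After op 8 [order #7] limit_sell(price=105, qty=8): fills=none; bids=[#6:10@100 #4:8@99] asks=[#5:7@102 #3:10@103 #7:8@105]
After op 9 [order #8] limit_buy(price=103, qty=8): fills=#8x#5:7@102 #8x#3:1@103; bids=[#6:10@100 #4:8@99] asks=[#3:9@103 #7:8@105]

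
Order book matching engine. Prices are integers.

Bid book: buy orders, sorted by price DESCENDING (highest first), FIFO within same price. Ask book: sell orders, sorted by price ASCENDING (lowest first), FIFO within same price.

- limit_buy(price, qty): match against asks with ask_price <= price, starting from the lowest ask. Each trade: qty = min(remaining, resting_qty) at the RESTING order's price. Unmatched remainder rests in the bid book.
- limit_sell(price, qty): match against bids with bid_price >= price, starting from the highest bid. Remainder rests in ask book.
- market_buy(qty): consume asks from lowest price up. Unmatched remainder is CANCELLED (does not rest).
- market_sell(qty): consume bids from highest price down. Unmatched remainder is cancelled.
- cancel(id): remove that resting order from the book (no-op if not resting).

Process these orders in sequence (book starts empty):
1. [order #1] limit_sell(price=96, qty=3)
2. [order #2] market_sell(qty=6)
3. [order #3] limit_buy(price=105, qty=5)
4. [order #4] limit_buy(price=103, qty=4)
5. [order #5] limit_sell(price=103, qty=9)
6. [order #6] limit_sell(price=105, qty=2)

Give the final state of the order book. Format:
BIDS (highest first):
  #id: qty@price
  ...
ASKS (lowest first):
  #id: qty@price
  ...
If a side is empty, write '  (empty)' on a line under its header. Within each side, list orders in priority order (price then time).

After op 1 [order #1] limit_sell(price=96, qty=3): fills=none; bids=[-] asks=[#1:3@96]
After op 2 [order #2] market_sell(qty=6): fills=none; bids=[-] asks=[#1:3@96]
After op 3 [order #3] limit_buy(price=105, qty=5): fills=#3x#1:3@96; bids=[#3:2@105] asks=[-]
After op 4 [order #4] limit_buy(price=103, qty=4): fills=none; bids=[#3:2@105 #4:4@103] asks=[-]
After op 5 [order #5] limit_sell(price=103, qty=9): fills=#3x#5:2@105 #4x#5:4@103; bids=[-] asks=[#5:3@103]
After op 6 [order #6] limit_sell(price=105, qty=2): fills=none; bids=[-] asks=[#5:3@103 #6:2@105]

Answer: BIDS (highest first):
  (empty)
ASKS (lowest first):
  #5: 3@103
  #6: 2@105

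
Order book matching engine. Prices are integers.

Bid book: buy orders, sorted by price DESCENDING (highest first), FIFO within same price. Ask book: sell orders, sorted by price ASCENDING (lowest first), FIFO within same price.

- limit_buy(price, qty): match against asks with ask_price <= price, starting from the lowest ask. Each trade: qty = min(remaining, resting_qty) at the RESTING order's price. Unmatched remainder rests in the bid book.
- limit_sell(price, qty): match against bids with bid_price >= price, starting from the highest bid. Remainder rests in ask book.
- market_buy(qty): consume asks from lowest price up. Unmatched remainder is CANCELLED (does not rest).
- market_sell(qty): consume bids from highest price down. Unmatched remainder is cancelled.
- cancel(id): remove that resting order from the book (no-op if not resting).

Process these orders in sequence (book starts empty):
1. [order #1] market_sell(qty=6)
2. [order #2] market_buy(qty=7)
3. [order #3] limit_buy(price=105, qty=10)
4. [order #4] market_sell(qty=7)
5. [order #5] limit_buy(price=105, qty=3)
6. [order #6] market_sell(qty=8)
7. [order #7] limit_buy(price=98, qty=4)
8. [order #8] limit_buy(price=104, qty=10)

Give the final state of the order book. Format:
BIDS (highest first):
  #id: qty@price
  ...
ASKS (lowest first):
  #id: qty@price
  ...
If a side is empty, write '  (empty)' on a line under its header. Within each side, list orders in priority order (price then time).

Answer: BIDS (highest first):
  #8: 10@104
  #7: 4@98
ASKS (lowest first):
  (empty)

Derivation:
After op 1 [order #1] market_sell(qty=6): fills=none; bids=[-] asks=[-]
After op 2 [order #2] market_buy(qty=7): fills=none; bids=[-] asks=[-]
After op 3 [order #3] limit_buy(price=105, qty=10): fills=none; bids=[#3:10@105] asks=[-]
After op 4 [order #4] market_sell(qty=7): fills=#3x#4:7@105; bids=[#3:3@105] asks=[-]
After op 5 [order #5] limit_buy(price=105, qty=3): fills=none; bids=[#3:3@105 #5:3@105] asks=[-]
After op 6 [order #6] market_sell(qty=8): fills=#3x#6:3@105 #5x#6:3@105; bids=[-] asks=[-]
After op 7 [order #7] limit_buy(price=98, qty=4): fills=none; bids=[#7:4@98] asks=[-]
After op 8 [order #8] limit_buy(price=104, qty=10): fills=none; bids=[#8:10@104 #7:4@98] asks=[-]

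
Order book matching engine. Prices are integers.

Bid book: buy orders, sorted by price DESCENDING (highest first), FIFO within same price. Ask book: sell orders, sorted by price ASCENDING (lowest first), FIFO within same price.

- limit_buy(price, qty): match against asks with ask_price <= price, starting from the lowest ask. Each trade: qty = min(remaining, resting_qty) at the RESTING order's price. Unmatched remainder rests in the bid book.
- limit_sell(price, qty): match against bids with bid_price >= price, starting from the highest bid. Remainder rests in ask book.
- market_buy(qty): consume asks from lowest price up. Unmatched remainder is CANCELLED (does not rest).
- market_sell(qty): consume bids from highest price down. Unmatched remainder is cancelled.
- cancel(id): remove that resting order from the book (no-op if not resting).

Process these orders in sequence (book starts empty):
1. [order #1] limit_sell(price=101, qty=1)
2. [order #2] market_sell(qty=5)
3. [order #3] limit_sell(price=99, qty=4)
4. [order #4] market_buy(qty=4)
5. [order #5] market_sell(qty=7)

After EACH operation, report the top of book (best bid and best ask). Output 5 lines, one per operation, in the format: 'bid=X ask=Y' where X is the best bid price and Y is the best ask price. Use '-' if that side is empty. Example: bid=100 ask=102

Answer: bid=- ask=101
bid=- ask=101
bid=- ask=99
bid=- ask=101
bid=- ask=101

Derivation:
After op 1 [order #1] limit_sell(price=101, qty=1): fills=none; bids=[-] asks=[#1:1@101]
After op 2 [order #2] market_sell(qty=5): fills=none; bids=[-] asks=[#1:1@101]
After op 3 [order #3] limit_sell(price=99, qty=4): fills=none; bids=[-] asks=[#3:4@99 #1:1@101]
After op 4 [order #4] market_buy(qty=4): fills=#4x#3:4@99; bids=[-] asks=[#1:1@101]
After op 5 [order #5] market_sell(qty=7): fills=none; bids=[-] asks=[#1:1@101]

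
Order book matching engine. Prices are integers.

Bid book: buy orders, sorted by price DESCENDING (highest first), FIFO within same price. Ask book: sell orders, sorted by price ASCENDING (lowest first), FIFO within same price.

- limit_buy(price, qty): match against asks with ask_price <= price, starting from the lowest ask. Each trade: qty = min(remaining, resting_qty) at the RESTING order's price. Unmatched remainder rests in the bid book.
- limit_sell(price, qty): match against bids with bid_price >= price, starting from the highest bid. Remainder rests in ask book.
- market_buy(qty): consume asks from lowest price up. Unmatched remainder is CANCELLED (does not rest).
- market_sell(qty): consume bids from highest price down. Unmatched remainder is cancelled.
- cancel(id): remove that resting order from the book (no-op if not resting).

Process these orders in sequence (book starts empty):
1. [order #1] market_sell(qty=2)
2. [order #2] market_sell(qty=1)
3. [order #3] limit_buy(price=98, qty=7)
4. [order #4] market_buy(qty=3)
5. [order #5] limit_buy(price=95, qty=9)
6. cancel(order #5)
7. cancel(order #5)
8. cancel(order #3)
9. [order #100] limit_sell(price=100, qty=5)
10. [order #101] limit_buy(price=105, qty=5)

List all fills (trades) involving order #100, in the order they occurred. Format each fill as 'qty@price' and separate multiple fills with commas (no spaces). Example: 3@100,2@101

After op 1 [order #1] market_sell(qty=2): fills=none; bids=[-] asks=[-]
After op 2 [order #2] market_sell(qty=1): fills=none; bids=[-] asks=[-]
After op 3 [order #3] limit_buy(price=98, qty=7): fills=none; bids=[#3:7@98] asks=[-]
After op 4 [order #4] market_buy(qty=3): fills=none; bids=[#3:7@98] asks=[-]
After op 5 [order #5] limit_buy(price=95, qty=9): fills=none; bids=[#3:7@98 #5:9@95] asks=[-]
After op 6 cancel(order #5): fills=none; bids=[#3:7@98] asks=[-]
After op 7 cancel(order #5): fills=none; bids=[#3:7@98] asks=[-]
After op 8 cancel(order #3): fills=none; bids=[-] asks=[-]
After op 9 [order #100] limit_sell(price=100, qty=5): fills=none; bids=[-] asks=[#100:5@100]
After op 10 [order #101] limit_buy(price=105, qty=5): fills=#101x#100:5@100; bids=[-] asks=[-]

Answer: 5@100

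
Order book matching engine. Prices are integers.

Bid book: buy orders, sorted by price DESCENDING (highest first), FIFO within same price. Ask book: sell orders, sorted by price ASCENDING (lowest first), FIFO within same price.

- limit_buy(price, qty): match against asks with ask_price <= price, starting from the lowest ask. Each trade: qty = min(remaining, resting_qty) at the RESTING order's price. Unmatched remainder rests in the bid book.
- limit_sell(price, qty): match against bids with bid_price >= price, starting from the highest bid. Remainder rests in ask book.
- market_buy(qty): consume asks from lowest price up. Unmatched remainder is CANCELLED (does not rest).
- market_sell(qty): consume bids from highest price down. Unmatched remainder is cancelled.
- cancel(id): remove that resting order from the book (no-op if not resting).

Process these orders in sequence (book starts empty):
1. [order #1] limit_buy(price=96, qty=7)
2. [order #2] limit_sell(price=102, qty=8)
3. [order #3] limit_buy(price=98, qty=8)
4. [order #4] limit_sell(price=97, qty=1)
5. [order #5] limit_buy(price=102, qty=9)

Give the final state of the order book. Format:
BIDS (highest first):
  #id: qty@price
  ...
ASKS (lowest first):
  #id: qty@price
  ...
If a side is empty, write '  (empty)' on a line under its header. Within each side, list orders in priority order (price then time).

After op 1 [order #1] limit_buy(price=96, qty=7): fills=none; bids=[#1:7@96] asks=[-]
After op 2 [order #2] limit_sell(price=102, qty=8): fills=none; bids=[#1:7@96] asks=[#2:8@102]
After op 3 [order #3] limit_buy(price=98, qty=8): fills=none; bids=[#3:8@98 #1:7@96] asks=[#2:8@102]
After op 4 [order #4] limit_sell(price=97, qty=1): fills=#3x#4:1@98; bids=[#3:7@98 #1:7@96] asks=[#2:8@102]
After op 5 [order #5] limit_buy(price=102, qty=9): fills=#5x#2:8@102; bids=[#5:1@102 #3:7@98 #1:7@96] asks=[-]

Answer: BIDS (highest first):
  #5: 1@102
  #3: 7@98
  #1: 7@96
ASKS (lowest first):
  (empty)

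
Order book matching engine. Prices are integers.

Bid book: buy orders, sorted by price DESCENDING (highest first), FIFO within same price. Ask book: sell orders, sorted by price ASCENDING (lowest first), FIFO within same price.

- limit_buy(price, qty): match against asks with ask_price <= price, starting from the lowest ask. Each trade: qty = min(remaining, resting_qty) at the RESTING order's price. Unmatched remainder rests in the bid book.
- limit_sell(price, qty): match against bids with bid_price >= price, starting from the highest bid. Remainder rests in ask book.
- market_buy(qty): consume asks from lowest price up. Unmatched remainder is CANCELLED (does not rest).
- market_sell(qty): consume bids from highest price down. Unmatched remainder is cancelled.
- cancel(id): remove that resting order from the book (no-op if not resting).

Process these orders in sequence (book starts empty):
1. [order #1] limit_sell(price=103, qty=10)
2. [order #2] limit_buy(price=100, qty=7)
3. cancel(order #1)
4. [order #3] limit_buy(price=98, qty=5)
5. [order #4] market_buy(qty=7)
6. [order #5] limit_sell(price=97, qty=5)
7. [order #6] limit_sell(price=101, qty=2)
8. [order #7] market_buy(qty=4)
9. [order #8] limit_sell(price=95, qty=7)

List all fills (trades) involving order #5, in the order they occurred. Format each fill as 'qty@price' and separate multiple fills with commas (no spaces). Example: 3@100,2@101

After op 1 [order #1] limit_sell(price=103, qty=10): fills=none; bids=[-] asks=[#1:10@103]
After op 2 [order #2] limit_buy(price=100, qty=7): fills=none; bids=[#2:7@100] asks=[#1:10@103]
After op 3 cancel(order #1): fills=none; bids=[#2:7@100] asks=[-]
After op 4 [order #3] limit_buy(price=98, qty=5): fills=none; bids=[#2:7@100 #3:5@98] asks=[-]
After op 5 [order #4] market_buy(qty=7): fills=none; bids=[#2:7@100 #3:5@98] asks=[-]
After op 6 [order #5] limit_sell(price=97, qty=5): fills=#2x#5:5@100; bids=[#2:2@100 #3:5@98] asks=[-]
After op 7 [order #6] limit_sell(price=101, qty=2): fills=none; bids=[#2:2@100 #3:5@98] asks=[#6:2@101]
After op 8 [order #7] market_buy(qty=4): fills=#7x#6:2@101; bids=[#2:2@100 #3:5@98] asks=[-]
After op 9 [order #8] limit_sell(price=95, qty=7): fills=#2x#8:2@100 #3x#8:5@98; bids=[-] asks=[-]

Answer: 5@100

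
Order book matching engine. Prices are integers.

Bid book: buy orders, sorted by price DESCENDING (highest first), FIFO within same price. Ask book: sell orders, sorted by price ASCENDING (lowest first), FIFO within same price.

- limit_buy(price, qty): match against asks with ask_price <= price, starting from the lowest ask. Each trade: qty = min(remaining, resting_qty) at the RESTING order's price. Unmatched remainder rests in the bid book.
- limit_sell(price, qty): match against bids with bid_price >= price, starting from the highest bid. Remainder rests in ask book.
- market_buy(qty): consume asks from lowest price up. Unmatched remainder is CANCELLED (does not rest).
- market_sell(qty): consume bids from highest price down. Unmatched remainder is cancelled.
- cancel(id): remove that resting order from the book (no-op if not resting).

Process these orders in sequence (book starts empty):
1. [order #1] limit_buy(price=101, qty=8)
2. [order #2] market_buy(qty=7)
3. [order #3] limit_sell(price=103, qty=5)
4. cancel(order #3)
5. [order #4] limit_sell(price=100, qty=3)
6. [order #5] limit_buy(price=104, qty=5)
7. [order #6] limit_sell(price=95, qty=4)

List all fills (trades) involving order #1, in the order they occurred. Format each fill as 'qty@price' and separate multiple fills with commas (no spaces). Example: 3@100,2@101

After op 1 [order #1] limit_buy(price=101, qty=8): fills=none; bids=[#1:8@101] asks=[-]
After op 2 [order #2] market_buy(qty=7): fills=none; bids=[#1:8@101] asks=[-]
After op 3 [order #3] limit_sell(price=103, qty=5): fills=none; bids=[#1:8@101] asks=[#3:5@103]
After op 4 cancel(order #3): fills=none; bids=[#1:8@101] asks=[-]
After op 5 [order #4] limit_sell(price=100, qty=3): fills=#1x#4:3@101; bids=[#1:5@101] asks=[-]
After op 6 [order #5] limit_buy(price=104, qty=5): fills=none; bids=[#5:5@104 #1:5@101] asks=[-]
After op 7 [order #6] limit_sell(price=95, qty=4): fills=#5x#6:4@104; bids=[#5:1@104 #1:5@101] asks=[-]

Answer: 3@101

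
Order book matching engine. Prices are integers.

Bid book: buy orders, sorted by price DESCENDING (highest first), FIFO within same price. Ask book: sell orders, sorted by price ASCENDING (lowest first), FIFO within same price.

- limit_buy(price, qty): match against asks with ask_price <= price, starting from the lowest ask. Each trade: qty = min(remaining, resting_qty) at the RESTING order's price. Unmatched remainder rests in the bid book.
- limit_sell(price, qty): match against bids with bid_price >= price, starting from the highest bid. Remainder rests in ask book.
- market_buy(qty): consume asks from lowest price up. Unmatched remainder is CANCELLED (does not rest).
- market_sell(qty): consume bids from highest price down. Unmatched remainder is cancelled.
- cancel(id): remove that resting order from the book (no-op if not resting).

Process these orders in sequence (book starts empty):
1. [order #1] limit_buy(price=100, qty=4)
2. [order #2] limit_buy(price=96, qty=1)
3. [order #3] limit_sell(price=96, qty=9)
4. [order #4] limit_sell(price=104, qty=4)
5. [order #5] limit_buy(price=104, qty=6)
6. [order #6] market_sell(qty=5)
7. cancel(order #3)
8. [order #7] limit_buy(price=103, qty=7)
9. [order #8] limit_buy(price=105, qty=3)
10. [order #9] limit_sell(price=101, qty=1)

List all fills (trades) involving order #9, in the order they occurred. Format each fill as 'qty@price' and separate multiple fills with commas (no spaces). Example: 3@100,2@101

After op 1 [order #1] limit_buy(price=100, qty=4): fills=none; bids=[#1:4@100] asks=[-]
After op 2 [order #2] limit_buy(price=96, qty=1): fills=none; bids=[#1:4@100 #2:1@96] asks=[-]
After op 3 [order #3] limit_sell(price=96, qty=9): fills=#1x#3:4@100 #2x#3:1@96; bids=[-] asks=[#3:4@96]
After op 4 [order #4] limit_sell(price=104, qty=4): fills=none; bids=[-] asks=[#3:4@96 #4:4@104]
After op 5 [order #5] limit_buy(price=104, qty=6): fills=#5x#3:4@96 #5x#4:2@104; bids=[-] asks=[#4:2@104]
After op 6 [order #6] market_sell(qty=5): fills=none; bids=[-] asks=[#4:2@104]
After op 7 cancel(order #3): fills=none; bids=[-] asks=[#4:2@104]
After op 8 [order #7] limit_buy(price=103, qty=7): fills=none; bids=[#7:7@103] asks=[#4:2@104]
After op 9 [order #8] limit_buy(price=105, qty=3): fills=#8x#4:2@104; bids=[#8:1@105 #7:7@103] asks=[-]
After op 10 [order #9] limit_sell(price=101, qty=1): fills=#8x#9:1@105; bids=[#7:7@103] asks=[-]

Answer: 1@105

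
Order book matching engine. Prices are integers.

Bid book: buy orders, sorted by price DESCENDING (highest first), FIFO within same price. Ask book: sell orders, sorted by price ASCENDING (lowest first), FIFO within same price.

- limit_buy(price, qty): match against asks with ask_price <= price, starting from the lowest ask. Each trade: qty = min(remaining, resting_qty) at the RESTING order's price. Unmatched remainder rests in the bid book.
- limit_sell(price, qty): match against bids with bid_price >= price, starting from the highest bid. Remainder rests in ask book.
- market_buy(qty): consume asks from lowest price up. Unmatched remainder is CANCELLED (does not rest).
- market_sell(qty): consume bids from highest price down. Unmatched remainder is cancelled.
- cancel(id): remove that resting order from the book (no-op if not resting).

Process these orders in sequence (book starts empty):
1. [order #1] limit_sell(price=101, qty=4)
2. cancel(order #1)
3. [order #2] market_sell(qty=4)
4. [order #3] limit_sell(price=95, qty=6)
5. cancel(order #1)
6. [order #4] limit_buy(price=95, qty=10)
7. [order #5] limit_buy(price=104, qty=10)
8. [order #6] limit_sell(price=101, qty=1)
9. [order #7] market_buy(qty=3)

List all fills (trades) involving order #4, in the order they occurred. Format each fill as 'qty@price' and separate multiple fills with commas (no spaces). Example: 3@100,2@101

After op 1 [order #1] limit_sell(price=101, qty=4): fills=none; bids=[-] asks=[#1:4@101]
After op 2 cancel(order #1): fills=none; bids=[-] asks=[-]
After op 3 [order #2] market_sell(qty=4): fills=none; bids=[-] asks=[-]
After op 4 [order #3] limit_sell(price=95, qty=6): fills=none; bids=[-] asks=[#3:6@95]
After op 5 cancel(order #1): fills=none; bids=[-] asks=[#3:6@95]
After op 6 [order #4] limit_buy(price=95, qty=10): fills=#4x#3:6@95; bids=[#4:4@95] asks=[-]
After op 7 [order #5] limit_buy(price=104, qty=10): fills=none; bids=[#5:10@104 #4:4@95] asks=[-]
After op 8 [order #6] limit_sell(price=101, qty=1): fills=#5x#6:1@104; bids=[#5:9@104 #4:4@95] asks=[-]
After op 9 [order #7] market_buy(qty=3): fills=none; bids=[#5:9@104 #4:4@95] asks=[-]

Answer: 6@95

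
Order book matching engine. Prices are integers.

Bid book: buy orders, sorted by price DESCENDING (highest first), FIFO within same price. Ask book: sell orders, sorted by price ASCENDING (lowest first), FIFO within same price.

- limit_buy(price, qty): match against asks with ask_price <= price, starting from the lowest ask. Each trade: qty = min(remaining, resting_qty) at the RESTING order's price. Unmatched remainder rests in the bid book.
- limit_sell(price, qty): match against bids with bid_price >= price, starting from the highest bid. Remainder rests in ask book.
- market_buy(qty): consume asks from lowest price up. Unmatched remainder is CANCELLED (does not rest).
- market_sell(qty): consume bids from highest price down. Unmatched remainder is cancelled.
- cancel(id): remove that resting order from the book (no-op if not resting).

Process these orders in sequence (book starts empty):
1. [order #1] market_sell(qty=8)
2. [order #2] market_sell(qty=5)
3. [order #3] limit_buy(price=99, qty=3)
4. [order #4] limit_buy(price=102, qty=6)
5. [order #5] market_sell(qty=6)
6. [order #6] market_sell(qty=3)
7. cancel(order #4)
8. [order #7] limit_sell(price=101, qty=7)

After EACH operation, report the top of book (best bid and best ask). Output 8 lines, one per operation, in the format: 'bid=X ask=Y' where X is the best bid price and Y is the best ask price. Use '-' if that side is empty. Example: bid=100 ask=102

After op 1 [order #1] market_sell(qty=8): fills=none; bids=[-] asks=[-]
After op 2 [order #2] market_sell(qty=5): fills=none; bids=[-] asks=[-]
After op 3 [order #3] limit_buy(price=99, qty=3): fills=none; bids=[#3:3@99] asks=[-]
After op 4 [order #4] limit_buy(price=102, qty=6): fills=none; bids=[#4:6@102 #3:3@99] asks=[-]
After op 5 [order #5] market_sell(qty=6): fills=#4x#5:6@102; bids=[#3:3@99] asks=[-]
After op 6 [order #6] market_sell(qty=3): fills=#3x#6:3@99; bids=[-] asks=[-]
After op 7 cancel(order #4): fills=none; bids=[-] asks=[-]
After op 8 [order #7] limit_sell(price=101, qty=7): fills=none; bids=[-] asks=[#7:7@101]

Answer: bid=- ask=-
bid=- ask=-
bid=99 ask=-
bid=102 ask=-
bid=99 ask=-
bid=- ask=-
bid=- ask=-
bid=- ask=101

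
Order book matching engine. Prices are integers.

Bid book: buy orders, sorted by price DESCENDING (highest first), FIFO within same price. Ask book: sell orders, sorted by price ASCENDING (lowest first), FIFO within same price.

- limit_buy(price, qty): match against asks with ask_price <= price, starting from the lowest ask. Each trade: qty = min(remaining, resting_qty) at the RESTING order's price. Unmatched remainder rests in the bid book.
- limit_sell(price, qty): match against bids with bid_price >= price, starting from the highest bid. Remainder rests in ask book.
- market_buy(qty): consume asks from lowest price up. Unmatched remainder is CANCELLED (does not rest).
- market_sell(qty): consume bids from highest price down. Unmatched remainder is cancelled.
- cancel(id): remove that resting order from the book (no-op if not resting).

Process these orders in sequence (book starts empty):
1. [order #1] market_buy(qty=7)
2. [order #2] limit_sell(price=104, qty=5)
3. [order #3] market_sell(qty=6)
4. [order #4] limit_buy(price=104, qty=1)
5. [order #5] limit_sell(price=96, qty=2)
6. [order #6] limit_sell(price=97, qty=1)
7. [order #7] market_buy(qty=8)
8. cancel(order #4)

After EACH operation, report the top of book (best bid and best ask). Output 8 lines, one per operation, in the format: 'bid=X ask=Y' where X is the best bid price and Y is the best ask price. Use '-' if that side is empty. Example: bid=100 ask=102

Answer: bid=- ask=-
bid=- ask=104
bid=- ask=104
bid=- ask=104
bid=- ask=96
bid=- ask=96
bid=- ask=-
bid=- ask=-

Derivation:
After op 1 [order #1] market_buy(qty=7): fills=none; bids=[-] asks=[-]
After op 2 [order #2] limit_sell(price=104, qty=5): fills=none; bids=[-] asks=[#2:5@104]
After op 3 [order #3] market_sell(qty=6): fills=none; bids=[-] asks=[#2:5@104]
After op 4 [order #4] limit_buy(price=104, qty=1): fills=#4x#2:1@104; bids=[-] asks=[#2:4@104]
After op 5 [order #5] limit_sell(price=96, qty=2): fills=none; bids=[-] asks=[#5:2@96 #2:4@104]
After op 6 [order #6] limit_sell(price=97, qty=1): fills=none; bids=[-] asks=[#5:2@96 #6:1@97 #2:4@104]
After op 7 [order #7] market_buy(qty=8): fills=#7x#5:2@96 #7x#6:1@97 #7x#2:4@104; bids=[-] asks=[-]
After op 8 cancel(order #4): fills=none; bids=[-] asks=[-]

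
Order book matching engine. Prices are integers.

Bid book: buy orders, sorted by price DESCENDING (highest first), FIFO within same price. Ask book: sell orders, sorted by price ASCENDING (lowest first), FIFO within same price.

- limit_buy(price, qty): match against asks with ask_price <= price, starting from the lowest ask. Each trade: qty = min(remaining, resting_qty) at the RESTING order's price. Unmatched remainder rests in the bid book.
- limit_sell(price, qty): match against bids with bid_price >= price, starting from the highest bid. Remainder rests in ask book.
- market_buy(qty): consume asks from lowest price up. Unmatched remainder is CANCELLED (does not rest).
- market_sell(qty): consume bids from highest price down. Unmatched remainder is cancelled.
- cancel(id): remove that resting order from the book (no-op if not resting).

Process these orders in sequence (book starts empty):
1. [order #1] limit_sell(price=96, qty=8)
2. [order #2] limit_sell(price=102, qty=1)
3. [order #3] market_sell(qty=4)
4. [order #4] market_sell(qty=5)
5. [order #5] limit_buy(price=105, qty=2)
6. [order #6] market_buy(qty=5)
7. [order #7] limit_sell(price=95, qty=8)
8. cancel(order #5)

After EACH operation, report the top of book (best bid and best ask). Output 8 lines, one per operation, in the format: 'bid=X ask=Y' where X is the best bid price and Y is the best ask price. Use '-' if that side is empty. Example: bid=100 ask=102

Answer: bid=- ask=96
bid=- ask=96
bid=- ask=96
bid=- ask=96
bid=- ask=96
bid=- ask=96
bid=- ask=95
bid=- ask=95

Derivation:
After op 1 [order #1] limit_sell(price=96, qty=8): fills=none; bids=[-] asks=[#1:8@96]
After op 2 [order #2] limit_sell(price=102, qty=1): fills=none; bids=[-] asks=[#1:8@96 #2:1@102]
After op 3 [order #3] market_sell(qty=4): fills=none; bids=[-] asks=[#1:8@96 #2:1@102]
After op 4 [order #4] market_sell(qty=5): fills=none; bids=[-] asks=[#1:8@96 #2:1@102]
After op 5 [order #5] limit_buy(price=105, qty=2): fills=#5x#1:2@96; bids=[-] asks=[#1:6@96 #2:1@102]
After op 6 [order #6] market_buy(qty=5): fills=#6x#1:5@96; bids=[-] asks=[#1:1@96 #2:1@102]
After op 7 [order #7] limit_sell(price=95, qty=8): fills=none; bids=[-] asks=[#7:8@95 #1:1@96 #2:1@102]
After op 8 cancel(order #5): fills=none; bids=[-] asks=[#7:8@95 #1:1@96 #2:1@102]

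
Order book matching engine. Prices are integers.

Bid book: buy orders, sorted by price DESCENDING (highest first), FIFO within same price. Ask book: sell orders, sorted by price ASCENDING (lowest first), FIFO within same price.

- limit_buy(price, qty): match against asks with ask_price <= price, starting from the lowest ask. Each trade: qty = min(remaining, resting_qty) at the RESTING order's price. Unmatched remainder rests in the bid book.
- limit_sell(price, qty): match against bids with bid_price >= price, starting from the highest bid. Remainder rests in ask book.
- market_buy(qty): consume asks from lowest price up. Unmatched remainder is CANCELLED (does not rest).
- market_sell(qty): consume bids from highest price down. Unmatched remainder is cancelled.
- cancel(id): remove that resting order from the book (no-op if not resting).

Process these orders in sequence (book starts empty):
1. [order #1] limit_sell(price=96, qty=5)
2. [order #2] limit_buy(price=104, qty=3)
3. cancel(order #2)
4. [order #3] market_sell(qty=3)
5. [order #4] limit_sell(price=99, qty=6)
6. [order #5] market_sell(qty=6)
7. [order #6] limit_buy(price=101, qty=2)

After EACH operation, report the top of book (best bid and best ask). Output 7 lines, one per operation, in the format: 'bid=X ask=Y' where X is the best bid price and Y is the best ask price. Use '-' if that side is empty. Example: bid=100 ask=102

After op 1 [order #1] limit_sell(price=96, qty=5): fills=none; bids=[-] asks=[#1:5@96]
After op 2 [order #2] limit_buy(price=104, qty=3): fills=#2x#1:3@96; bids=[-] asks=[#1:2@96]
After op 3 cancel(order #2): fills=none; bids=[-] asks=[#1:2@96]
After op 4 [order #3] market_sell(qty=3): fills=none; bids=[-] asks=[#1:2@96]
After op 5 [order #4] limit_sell(price=99, qty=6): fills=none; bids=[-] asks=[#1:2@96 #4:6@99]
After op 6 [order #5] market_sell(qty=6): fills=none; bids=[-] asks=[#1:2@96 #4:6@99]
After op 7 [order #6] limit_buy(price=101, qty=2): fills=#6x#1:2@96; bids=[-] asks=[#4:6@99]

Answer: bid=- ask=96
bid=- ask=96
bid=- ask=96
bid=- ask=96
bid=- ask=96
bid=- ask=96
bid=- ask=99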